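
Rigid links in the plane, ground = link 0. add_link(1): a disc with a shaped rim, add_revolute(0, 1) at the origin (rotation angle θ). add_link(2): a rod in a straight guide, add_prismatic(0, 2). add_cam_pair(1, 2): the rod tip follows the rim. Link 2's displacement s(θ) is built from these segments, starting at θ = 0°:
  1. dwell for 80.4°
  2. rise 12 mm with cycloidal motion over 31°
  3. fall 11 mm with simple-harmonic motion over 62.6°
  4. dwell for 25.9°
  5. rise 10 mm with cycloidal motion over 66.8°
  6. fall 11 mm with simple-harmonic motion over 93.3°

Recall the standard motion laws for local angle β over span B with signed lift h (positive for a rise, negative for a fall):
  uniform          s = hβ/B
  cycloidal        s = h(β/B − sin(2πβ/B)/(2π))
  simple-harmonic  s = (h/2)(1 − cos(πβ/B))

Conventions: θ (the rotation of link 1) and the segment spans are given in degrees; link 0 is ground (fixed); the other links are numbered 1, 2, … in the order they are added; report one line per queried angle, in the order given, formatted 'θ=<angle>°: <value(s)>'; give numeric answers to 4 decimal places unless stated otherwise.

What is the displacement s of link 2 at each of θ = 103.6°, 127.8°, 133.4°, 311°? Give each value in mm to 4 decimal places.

segment 1 (0° to 80.4°, dwell): s unchanged at 0.0000
θ = 103.6° falls in segment 2 (80.4° to 111.4°, cycloidal, h = 12): β = 103.6 − 80.4 = 23.2°, B = 31°; Δs = 12·(0.7484 − sin(2π·0.7484)/(2π)) = 10.8904; s = 0.0000 + 10.8904 = 10.8904
segment 2 (80.4° to 111.4°, cycloidal, h = 12) is passed completely: s = 0.0000 + (12) = 12.0000
θ = 127.8° falls in segment 3 (111.4° to 174°, simple-harmonic, h = -11): β = 127.8 − 111.4 = 16.4°, B = 62.6°; Δs = -11/2·(1 − cos(π·0.2620)) = -1.7600; s = 12.0000 − 1.7600 = 10.2400
θ = 133.4° falls in segment 3 (111.4° to 174°, simple-harmonic, h = -11): β = 133.4 − 111.4 = 22°, B = 62.6°; Δs = -11/2·(1 − cos(π·0.3514)) = -3.0252; s = 12.0000 − 3.0252 = 8.9748
segment 3 (111.4° to 174°, simple-harmonic, h = -11) is passed completely: s = 12.0000 + (-11) = 1.0000
segment 4 (174° to 199.9°, dwell): s unchanged at 1.0000
segment 5 (199.9° to 266.7°, cycloidal, h = 10) is passed completely: s = 1.0000 + (10) = 11.0000
θ = 311° falls in segment 6 (266.7° to 360°, simple-harmonic, h = -11): β = 311 − 266.7 = 44.3°, B = 93.3°; Δs = -11/2·(1 − cos(π·0.4748)) = -5.0652; s = 11.0000 − 5.0652 = 5.9348

θ=103.6°: 10.8904
θ=127.8°: 10.2400
θ=133.4°: 8.9748
θ=311°: 5.9348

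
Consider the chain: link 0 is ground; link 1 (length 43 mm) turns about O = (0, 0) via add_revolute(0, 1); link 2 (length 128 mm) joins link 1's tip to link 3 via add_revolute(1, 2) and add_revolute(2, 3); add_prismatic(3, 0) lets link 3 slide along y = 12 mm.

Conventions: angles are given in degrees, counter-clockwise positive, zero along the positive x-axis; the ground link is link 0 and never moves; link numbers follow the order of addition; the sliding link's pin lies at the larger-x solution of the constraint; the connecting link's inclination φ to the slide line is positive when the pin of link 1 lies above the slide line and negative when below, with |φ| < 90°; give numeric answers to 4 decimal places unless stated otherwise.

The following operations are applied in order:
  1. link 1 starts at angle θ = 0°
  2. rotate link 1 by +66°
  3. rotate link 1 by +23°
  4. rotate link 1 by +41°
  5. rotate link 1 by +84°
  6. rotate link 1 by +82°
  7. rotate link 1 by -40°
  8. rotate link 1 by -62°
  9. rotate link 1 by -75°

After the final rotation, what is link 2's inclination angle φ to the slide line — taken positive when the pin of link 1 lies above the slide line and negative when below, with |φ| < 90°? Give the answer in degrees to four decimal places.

geometry: r = 43 mm, L = 128 mm, e = 12 mm; θ starts at 0°
rotate link 1 by +66°: θ ← 0° +66° = 66°
rotate link 1 by +23°: θ ← 66° +23° = 89°
rotate link 1 by +41°: θ ← 89° +41° = 130°
rotate link 1 by +84°: θ ← 130° +84° = 214°
rotate link 1 by +82°: θ ← 214° +82° = 296°
rotate link 1 by -40°: θ ← 296° -40° = 256°
rotate link 1 by -62°: θ ← 256° -62° = 194°
rotate link 1 by -75°: θ ← 194° -75° = 119°
h = r sin θ − e = 37.608647 − 12 = 25.608647
sin φ = h / L = 25.608647 / 128 = 0.20006756
φ = arcsin(0.20006756) = 11.540910°

11.5409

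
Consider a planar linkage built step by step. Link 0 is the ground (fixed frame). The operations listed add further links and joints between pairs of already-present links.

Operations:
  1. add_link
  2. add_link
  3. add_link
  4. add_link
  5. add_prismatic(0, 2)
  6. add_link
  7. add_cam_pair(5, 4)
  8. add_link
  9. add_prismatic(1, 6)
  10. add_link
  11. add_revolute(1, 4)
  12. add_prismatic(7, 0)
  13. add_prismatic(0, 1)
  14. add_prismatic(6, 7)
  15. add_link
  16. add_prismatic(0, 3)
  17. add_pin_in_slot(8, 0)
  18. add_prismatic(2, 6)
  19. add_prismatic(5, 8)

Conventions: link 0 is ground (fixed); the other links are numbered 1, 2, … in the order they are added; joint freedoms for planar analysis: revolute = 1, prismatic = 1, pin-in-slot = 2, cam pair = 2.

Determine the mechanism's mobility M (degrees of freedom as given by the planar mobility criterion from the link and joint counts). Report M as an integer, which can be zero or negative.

(L,J1,J2)=(1,0,0); link0 fixed
link1: (2,0,0)
link2: (3,0,0)
link3: (4,0,0)
link4: (5,0,0)
P 0-2 [J1]: (5,1,0)
link5: (6,1,0)
C 5-4 [J2]: (6,1,1)
link6: (7,1,1)
P 1-6 [J1]: (7,2,1)
link7: (8,2,1)
R 1-4 [J1]: (8,3,1)
P 7-0 [J1]: (8,4,1)
P 0-1 [J1]: (8,5,1)
P 6-7 [J1]: (8,6,1)
link8: (9,6,1)
P 0-3 [J1]: (9,7,1)
PS 8-0 [J2]: (9,7,2)
P 2-6 [J1]: (9,8,2)
P 5-8 [J1]: (9,9,2)
Grübler: 3·8 − 2·9 − 2 = 4

M = 4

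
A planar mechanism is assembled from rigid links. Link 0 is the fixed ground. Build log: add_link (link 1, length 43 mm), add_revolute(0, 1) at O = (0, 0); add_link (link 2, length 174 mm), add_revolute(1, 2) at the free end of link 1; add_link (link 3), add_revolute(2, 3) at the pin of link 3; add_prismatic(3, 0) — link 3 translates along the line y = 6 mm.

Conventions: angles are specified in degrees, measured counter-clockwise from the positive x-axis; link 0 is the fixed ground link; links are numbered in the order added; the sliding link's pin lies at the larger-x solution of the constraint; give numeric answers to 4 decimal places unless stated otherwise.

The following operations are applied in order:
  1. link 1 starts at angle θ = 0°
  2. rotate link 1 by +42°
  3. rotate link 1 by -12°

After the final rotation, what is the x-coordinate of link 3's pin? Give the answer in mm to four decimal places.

geometry: r = 43 mm, L = 174 mm, e = 6 mm; θ starts at 0°
rotate link 1 by +42°: θ ← 0° +42° = 42°
rotate link 1 by -12°: θ ← 42° -12° = 30°
crank pin P = (r cos θ, r sin θ) = (37.239092, 21.500000)
h = r sin θ − e = 21.500000 − 6 = 15.500000
x = r cos θ + √(L² − h²) = 37.239092 + 173.308251 = 210.547344

210.5473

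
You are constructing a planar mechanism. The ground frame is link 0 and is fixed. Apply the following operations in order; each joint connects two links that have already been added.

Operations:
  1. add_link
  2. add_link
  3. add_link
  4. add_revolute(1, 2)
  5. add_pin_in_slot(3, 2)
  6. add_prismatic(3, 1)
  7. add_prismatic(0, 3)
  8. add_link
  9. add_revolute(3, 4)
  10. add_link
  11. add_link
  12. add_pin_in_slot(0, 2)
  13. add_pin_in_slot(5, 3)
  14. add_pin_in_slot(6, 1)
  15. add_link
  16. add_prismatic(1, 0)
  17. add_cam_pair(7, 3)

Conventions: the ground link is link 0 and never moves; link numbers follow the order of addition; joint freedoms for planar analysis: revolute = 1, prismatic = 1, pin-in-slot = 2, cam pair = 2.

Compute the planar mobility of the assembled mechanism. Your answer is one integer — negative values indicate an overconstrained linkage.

L=1 J1=0 J2=0
add link → L=2 J1=0 J2=0
add link → L=3 J1=0 J2=0
add link → L=4 J1=0 J2=0
R@1,2 dof=1 J1 → L=4 J1=1 J2=0
PS@3,2 dof=2 J2 → L=4 J1=1 J2=1
P@3,1 dof=1 J1 → L=4 J1=2 J2=1
P@0,3 dof=1 J1 → L=4 J1=3 J2=1
add link → L=5 J1=3 J2=1
R@3,4 dof=1 J1 → L=5 J1=4 J2=1
add link → L=6 J1=4 J2=1
add link → L=7 J1=4 J2=1
PS@0,2 dof=2 J2 → L=7 J1=4 J2=2
PS@5,3 dof=2 J2 → L=7 J1=4 J2=3
PS@6,1 dof=2 J2 → L=7 J1=4 J2=4
add link → L=8 J1=4 J2=4
P@1,0 dof=1 J1 → L=8 J1=5 J2=4
C@7,3 dof=2 J2 → L=8 J1=5 J2=5
M=3(L−1)−2J1−J2=3·7−2·5−5=6

M = 6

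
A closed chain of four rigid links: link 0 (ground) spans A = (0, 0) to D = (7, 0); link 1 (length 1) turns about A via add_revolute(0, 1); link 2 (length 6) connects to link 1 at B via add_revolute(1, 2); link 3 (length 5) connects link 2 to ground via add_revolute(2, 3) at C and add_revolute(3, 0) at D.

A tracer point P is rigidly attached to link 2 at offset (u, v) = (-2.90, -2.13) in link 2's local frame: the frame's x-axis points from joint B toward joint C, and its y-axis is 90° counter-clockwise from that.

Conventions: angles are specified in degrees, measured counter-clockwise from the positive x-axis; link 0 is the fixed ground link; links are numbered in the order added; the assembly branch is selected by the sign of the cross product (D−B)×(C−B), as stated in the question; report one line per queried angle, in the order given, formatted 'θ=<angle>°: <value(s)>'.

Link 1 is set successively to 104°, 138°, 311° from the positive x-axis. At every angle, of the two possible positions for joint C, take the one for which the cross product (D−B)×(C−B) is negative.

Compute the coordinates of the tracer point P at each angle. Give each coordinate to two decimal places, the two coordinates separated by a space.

A=(0,0), D=(7.00,0)
θ=104°: B = A + 1.00·(cos104°, sin104°) = (-0.2419, 0.9703)
θ=104°: |BD| = 7.3066
θ=104°: circle(B,6.00) ∩ circle(D,5.00): a=4.4061, h=4.0727
θ=104°:   candidates: C₊=(4.6659,4.4218) cross=29.758; C₋=(3.5843,-3.6514) cross=-29.758
θ=104°:   branch - wants cross < 0 → take C=(3.5843,-3.6514) (cross=-29.758)
θ=104°: ex = (C−B)/|BC| = (0.6377,-0.7703); ey = (0.7703,0.6377)
θ=104°: P = B + -2.90·ex + -2.13·ey = (-3.7320,1.8458)
θ=138°: B = A + 1.00·(cos138°, sin138°) = (-0.7431, 0.6691)
θ=138°: |BD| = 7.7720
θ=138°: circle(B,6.00) ∩ circle(D,5.00): a=4.5937, h=3.8598
θ=138°:   candidates: C₊=(4.1658,4.1191) cross=29.999; C₋=(3.5012,-3.5718) cross=-29.999
θ=138°:   branch - wants cross < 0 → take C=(3.5012,-3.5718) (cross=-29.999)
θ=138°: ex = (C−B)/|BC| = (0.7074,-0.7068); ey = (0.7068,0.7074)
θ=138°: P = B + -2.90·ex + -2.13·ey = (-4.3001,1.2122)
θ=311°: B = A + 1.00·(cos311°, sin311°) = (0.6561, -0.7547)
θ=311°: |BD| = 6.3887
θ=311°: circle(B,6.00) ∩ circle(D,5.00): a=4.0552, h=4.4221
θ=311°:   candidates: C₊=(4.1605,4.1155) cross=28.251; C₋=(5.2053,-4.6668) cross=-28.251
θ=311°:   branch - wants cross < 0 → take C=(5.2053,-4.6668) (cross=-28.251)
θ=311°: ex = (C−B)/|BC| = (0.7582,-0.6520); ey = (0.6520,0.7582)
θ=311°: P = B + -2.90·ex + -2.13·ey = (-2.9315,-0.4788)

θ=104°: -3.73 1.85
θ=138°: -4.30 1.21
θ=311°: -2.93 -0.48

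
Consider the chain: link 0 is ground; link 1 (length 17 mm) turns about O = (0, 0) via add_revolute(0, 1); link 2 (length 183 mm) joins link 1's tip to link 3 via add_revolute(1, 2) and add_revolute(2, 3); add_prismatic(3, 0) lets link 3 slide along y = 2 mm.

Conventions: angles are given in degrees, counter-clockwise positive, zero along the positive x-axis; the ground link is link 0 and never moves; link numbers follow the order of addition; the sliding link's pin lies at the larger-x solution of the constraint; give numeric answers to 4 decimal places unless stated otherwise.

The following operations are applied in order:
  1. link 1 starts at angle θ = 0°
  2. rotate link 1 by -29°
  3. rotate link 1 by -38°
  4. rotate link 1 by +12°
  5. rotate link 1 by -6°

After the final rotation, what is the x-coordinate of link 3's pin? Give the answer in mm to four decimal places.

geometry: r = 17 mm, L = 183 mm, e = 2 mm; θ starts at 0°
rotate link 1 by -29°: θ ← 0° -29° = -29°
rotate link 1 by -38°: θ ← -29° -38° = -67°
rotate link 1 by +12°: θ ← -67° +12° = -55°
rotate link 1 by -6°: θ ← -55° -6° = -61°
crank pin P = (r cos θ, r sin θ) = (8.241764, -14.868535)
h = r sin θ − e = -14.868535 − 2 = -16.868535
x = r cos θ + √(L² − h²) = 8.241764 + 182.220889 = 190.462653

190.4627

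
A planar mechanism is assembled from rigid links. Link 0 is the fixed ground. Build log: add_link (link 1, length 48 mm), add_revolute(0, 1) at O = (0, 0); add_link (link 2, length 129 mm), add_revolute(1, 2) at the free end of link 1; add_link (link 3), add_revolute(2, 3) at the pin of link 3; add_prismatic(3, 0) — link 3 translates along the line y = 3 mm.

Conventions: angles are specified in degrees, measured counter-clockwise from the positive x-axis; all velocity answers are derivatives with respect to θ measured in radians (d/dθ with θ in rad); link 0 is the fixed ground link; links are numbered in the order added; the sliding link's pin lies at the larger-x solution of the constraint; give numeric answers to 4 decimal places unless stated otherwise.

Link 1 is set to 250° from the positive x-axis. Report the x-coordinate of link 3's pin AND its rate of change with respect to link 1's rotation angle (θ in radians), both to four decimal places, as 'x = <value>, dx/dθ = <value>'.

geometry: r = 48 mm, L = 129 mm, e = 3 mm
crank pin P = (r cos θ, r sin θ) = (-16.416967, -45.105246)
h = r sin θ − e = -45.105246 − 3 = -48.105246
x = r cos θ + √(L² − h²) = -16.416967 + 119.694968 = 103.278001
dx/dθ = −r sin θ − h·r cos θ/√(L² − h²) (θ in radians; h = -48.105246) = 38.507289

x = 103.2780, dx/dθ = 38.5073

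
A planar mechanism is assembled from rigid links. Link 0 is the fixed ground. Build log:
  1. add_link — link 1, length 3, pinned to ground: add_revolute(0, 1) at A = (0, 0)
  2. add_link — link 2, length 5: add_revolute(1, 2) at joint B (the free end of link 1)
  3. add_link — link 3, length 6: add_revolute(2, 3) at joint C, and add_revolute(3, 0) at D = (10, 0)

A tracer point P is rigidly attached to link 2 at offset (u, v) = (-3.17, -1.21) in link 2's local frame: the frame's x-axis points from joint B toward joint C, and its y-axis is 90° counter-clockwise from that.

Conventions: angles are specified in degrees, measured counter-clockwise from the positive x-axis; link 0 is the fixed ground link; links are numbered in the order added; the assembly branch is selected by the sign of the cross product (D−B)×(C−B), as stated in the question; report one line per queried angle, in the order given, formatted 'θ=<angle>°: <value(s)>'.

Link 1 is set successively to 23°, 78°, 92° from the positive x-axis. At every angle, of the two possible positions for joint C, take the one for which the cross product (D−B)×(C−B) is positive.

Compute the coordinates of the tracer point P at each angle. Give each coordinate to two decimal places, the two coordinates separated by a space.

A=(0,0), D=(10.00,0)
θ=23°: B = A + 3.00·(cos23°, sin23°) = (2.7615, 1.1722)
θ=23°: |BD| = 7.3328
θ=23°: circle(B,5.00) ∩ circle(D,6.00): a=2.9163, h=4.0614
θ=23°:   candidates: C₊=(6.2896,4.7152) cross=29.781; C₋=(4.9911,-3.3032) cross=-29.781
θ=23°:   branch + wants cross > 0 → take C=(6.2896,4.7152) (cross=29.781)
θ=23°: ex = (C−B)/|BC| = (0.7056,0.7086); ey = (-0.7086,0.7056)
θ=23°: P = B + -3.17·ex + -1.21·ey = (1.3821,-1.9278)
θ=78°: B = A + 3.00·(cos78°, sin78°) = (0.6237, 2.9344)
θ=78°: |BD| = 9.8247
θ=78°: circle(B,5.00) ∩ circle(D,6.00): a=4.3526, h=2.4607
θ=78°:   candidates: C₊=(5.5126,3.9829) cross=24.176; C₋=(4.0426,-0.7140) cross=-24.176
θ=78°:   branch + wants cross > 0 → take C=(5.5126,3.9829) (cross=24.176)
θ=78°: ex = (C−B)/|BC| = (0.9778,0.2097); ey = (-0.2097,0.9778)
θ=78°: P = B + -3.17·ex + -1.21·ey = (-2.2221,1.0867)
θ=92°: B = A + 3.00·(cos92°, sin92°) = (-0.1047, 2.9982)
θ=92°: |BD| = 10.5401
θ=92°: circle(B,5.00) ∩ circle(D,6.00): a=4.7482, h=1.5666
θ=92°:   candidates: C₊=(4.8930,3.1494) cross=16.512; C₋=(4.0018,0.1456) cross=-16.512
θ=92°:   branch + wants cross > 0 → take C=(4.8930,3.1494) (cross=16.512)
θ=92°: ex = (C−B)/|BC| = (0.9995,0.0302); ey = (-0.0302,0.9995)
θ=92°: P = B + -3.17·ex + -1.21·ey = (-3.2367,1.6929)

θ=23°: 1.38 -1.93
θ=78°: -2.22 1.09
θ=92°: -3.24 1.69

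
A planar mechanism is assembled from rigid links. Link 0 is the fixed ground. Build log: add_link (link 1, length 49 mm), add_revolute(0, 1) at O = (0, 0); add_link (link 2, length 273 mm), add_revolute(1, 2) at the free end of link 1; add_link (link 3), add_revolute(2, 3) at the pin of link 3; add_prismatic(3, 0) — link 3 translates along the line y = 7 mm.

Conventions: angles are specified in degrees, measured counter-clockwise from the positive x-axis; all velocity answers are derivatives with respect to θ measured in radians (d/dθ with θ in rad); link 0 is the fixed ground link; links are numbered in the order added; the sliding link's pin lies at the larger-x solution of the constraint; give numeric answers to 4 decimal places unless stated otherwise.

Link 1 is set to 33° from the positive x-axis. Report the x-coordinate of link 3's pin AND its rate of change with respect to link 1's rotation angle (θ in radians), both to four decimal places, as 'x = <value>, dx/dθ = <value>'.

geometry: r = 49 mm, L = 273 mm, e = 7 mm
crank pin P = (r cos θ, r sin θ) = (41.094858, 26.687313)
h = r sin θ − e = 26.687313 − 7 = 19.687313
x = r cos θ + √(L² − h²) = 41.094858 + 272.289202 = 313.384060
dx/dθ = −r sin θ − h·r cos θ/√(L² − h²) (θ in radians; h = 19.687313) = -29.658592

x = 313.3841, dx/dθ = -29.6586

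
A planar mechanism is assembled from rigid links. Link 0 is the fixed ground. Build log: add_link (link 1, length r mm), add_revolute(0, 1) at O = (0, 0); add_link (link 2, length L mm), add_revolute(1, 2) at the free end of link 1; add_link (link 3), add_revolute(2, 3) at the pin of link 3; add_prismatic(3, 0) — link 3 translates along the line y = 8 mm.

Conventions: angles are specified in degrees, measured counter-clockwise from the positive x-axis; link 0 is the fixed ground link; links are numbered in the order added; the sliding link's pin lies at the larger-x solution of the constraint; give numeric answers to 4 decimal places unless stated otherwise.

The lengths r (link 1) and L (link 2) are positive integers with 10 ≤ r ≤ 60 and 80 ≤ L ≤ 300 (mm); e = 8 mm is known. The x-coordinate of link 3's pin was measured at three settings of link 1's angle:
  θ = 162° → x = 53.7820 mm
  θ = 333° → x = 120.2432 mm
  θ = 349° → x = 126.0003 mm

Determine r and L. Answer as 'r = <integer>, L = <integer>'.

constraint per measurement: (x − r cos θ)² + (r sin θ − e)² = L²
subtracting the θ₁ and θ₂ equations cancels the r² and L² terms:
r = (x₁² − x₂²) / (2[(x₁cos θ₁ + e sin θ₁) − (x₂cos θ₂ + e sin θ₂)]) = 38.0000 → r = 38
L² = (x₁ − r cos θ₁)² + (r sin θ₁ − e)² = 8100.0000 → L = 90.0000 → L = 90
check at θ₃=349°: x = 126.0003 (printed 126.0003) ✓

r = 38, L = 90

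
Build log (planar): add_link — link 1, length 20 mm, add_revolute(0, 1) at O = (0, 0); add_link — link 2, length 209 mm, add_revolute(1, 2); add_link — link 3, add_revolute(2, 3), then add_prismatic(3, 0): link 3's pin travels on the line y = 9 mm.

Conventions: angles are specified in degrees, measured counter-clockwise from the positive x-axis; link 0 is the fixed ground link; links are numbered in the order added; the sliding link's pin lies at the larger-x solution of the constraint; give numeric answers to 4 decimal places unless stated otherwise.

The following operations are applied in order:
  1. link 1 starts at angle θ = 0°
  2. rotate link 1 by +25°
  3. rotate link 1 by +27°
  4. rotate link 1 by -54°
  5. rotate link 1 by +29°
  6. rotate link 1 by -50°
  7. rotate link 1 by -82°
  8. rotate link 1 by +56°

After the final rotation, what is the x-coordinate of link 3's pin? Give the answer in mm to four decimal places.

geometry: r = 20 mm, L = 209 mm, e = 9 mm; θ starts at 0°
rotate link 1 by +25°: θ ← 0° +25° = 25°
rotate link 1 by +27°: θ ← 25° +27° = 52°
rotate link 1 by -54°: θ ← 52° -54° = -2°
rotate link 1 by +29°: θ ← -2° +29° = 27°
rotate link 1 by -50°: θ ← 27° -50° = -23°
rotate link 1 by -82°: θ ← -23° -82° = -105°
rotate link 1 by +56°: θ ← -105° +56° = -49°
crank pin P = (r cos θ, r sin θ) = (13.121181, -15.094192)
h = r sin θ − e = -15.094192 − 9 = -24.094192
x = r cos θ + √(L² − h²) = 13.121181 + 207.606527 = 220.727707

220.7277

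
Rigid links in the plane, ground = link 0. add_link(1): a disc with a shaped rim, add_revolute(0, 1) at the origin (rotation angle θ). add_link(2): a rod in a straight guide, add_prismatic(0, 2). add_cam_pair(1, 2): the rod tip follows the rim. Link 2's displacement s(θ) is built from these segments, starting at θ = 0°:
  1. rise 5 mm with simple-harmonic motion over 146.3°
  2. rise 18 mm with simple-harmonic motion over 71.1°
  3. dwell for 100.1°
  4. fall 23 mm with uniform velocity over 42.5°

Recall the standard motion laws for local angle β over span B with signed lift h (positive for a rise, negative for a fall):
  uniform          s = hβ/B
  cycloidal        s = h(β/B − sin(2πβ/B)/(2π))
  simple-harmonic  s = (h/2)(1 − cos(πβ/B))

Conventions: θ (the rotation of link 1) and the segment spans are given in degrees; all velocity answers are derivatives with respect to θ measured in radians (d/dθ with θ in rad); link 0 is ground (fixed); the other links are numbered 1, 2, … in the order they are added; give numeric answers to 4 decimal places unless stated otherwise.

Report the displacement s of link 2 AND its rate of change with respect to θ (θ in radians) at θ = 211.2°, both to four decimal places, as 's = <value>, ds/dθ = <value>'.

segment 1 (0° to 146.3°, simple-harmonic, h = 5) is passed completely: s = 0.0000 + (5) = 5.0000
θ = 211.2° falls in segment 2 (146.3° to 217.4°, simple-harmonic, h = 18): β = 211.2 − 146.3 = 64.9°, B = 71.1°; Δs = 18/2·(1 − cos(π·0.9128)) = 17.6644; s = 5.0000 + 17.6644 = 22.6644
velocity in seg [146.3°–217.4°] (simple-harmonic), θ in radians: β = 64.9° = 1.1327 rad, B = 71.1° = 1.2409 rad; ds/dθ = (πh/(2B)) sin(πβ/B) = (π·18/(2·1.2409)) sin(π·0.9128) = 6.164126 mm/rad

s = 22.6644, ds/dθ = 6.1641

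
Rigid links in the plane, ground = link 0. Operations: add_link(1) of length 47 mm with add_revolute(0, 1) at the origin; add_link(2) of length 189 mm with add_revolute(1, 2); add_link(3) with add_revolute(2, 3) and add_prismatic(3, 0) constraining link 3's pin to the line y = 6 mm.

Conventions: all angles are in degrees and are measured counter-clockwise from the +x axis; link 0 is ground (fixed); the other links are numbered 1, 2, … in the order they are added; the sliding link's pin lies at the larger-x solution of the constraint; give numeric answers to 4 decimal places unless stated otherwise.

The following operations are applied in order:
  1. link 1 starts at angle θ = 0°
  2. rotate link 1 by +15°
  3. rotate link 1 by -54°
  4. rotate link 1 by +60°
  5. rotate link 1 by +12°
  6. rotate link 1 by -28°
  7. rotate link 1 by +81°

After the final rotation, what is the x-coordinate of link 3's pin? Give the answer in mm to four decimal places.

geometry: r = 47 mm, L = 189 mm, e = 6 mm; θ starts at 0°
rotate link 1 by +15°: θ ← 0° +15° = 15°
rotate link 1 by -54°: θ ← 15° -54° = -39°
rotate link 1 by +60°: θ ← -39° +60° = 21°
rotate link 1 by +12°: θ ← 21° +12° = 33°
rotate link 1 by -28°: θ ← 33° -28° = 5°
rotate link 1 by +81°: θ ← 5° +81° = 86°
crank pin P = (r cos θ, r sin θ) = (3.278554, 46.885510)
h = r sin θ − e = 46.885510 − 6 = 40.885510
x = r cos θ + √(L² − h²) = 3.278554 + 184.524727 = 187.803282

187.8033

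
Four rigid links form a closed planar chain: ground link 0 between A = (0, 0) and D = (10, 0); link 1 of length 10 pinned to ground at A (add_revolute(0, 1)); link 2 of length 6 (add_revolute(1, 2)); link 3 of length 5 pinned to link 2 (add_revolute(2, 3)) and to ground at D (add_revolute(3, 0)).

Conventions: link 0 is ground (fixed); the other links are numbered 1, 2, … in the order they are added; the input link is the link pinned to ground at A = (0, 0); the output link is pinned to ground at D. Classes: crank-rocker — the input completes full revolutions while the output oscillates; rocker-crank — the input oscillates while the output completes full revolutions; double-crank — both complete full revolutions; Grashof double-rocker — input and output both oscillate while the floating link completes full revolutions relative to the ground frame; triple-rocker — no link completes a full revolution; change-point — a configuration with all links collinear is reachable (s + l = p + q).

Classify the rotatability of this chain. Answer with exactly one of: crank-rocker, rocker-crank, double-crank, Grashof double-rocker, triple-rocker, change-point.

lengths: ground=10, input=10, coupler=6, output=5
sorted: s=5 (shortest), l=10 (longest), p+q=16
s + l = 15 vs p + q = 16
s + l < p + q (Grashof) with shortest = output link → rocker-crank

rocker-crank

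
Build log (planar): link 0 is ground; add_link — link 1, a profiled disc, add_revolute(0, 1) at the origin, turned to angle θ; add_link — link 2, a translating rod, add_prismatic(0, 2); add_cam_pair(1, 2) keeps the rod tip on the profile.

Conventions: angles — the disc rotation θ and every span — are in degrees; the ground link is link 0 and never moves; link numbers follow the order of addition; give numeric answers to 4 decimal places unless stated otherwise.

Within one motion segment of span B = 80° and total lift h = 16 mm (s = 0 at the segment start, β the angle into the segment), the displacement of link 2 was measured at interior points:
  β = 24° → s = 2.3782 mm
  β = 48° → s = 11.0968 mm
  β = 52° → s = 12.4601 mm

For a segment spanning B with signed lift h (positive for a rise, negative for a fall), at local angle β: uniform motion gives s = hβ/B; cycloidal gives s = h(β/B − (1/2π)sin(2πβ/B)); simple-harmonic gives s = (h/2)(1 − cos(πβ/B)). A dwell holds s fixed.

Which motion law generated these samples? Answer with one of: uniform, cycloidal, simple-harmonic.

candidates at β/B = r: uniform s = h·r (linear in β); cycloidal s = h·(r − sin(2πr)/(2π)); simple-harmonic s = (h/2)(1 − cos(πr))
β=24°: printed 2.3782 | uniform 4.8000, cycloidal 2.3782, simple-harmonic 3.2977
β=48°: printed 11.0968 | uniform 9.6000, cycloidal 11.0968, simple-harmonic 10.4721
β=52°: printed 12.4601 | uniform 10.4000, cycloidal 12.4601, simple-harmonic 11.6319
only one law matches every sample → cycloidal

cycloidal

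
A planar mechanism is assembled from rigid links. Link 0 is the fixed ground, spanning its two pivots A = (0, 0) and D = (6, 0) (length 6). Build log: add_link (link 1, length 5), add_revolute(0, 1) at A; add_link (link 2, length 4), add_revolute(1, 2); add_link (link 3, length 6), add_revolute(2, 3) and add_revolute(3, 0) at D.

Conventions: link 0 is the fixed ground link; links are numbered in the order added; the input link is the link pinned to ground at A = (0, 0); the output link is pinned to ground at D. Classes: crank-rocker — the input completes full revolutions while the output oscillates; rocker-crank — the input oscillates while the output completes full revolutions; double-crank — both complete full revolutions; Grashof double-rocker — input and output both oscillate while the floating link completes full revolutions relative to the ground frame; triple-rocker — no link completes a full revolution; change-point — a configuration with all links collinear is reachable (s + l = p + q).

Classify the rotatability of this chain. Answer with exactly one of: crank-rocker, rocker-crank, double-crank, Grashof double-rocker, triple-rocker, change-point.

lengths: ground=6, input=5, coupler=4, output=6
sorted: s=4 (shortest), l=6 (longest), p+q=11
s + l = 10 vs p + q = 11
s + l < p + q (Grashof) with shortest = coupler link → Grashof double-rocker

Grashof double-rocker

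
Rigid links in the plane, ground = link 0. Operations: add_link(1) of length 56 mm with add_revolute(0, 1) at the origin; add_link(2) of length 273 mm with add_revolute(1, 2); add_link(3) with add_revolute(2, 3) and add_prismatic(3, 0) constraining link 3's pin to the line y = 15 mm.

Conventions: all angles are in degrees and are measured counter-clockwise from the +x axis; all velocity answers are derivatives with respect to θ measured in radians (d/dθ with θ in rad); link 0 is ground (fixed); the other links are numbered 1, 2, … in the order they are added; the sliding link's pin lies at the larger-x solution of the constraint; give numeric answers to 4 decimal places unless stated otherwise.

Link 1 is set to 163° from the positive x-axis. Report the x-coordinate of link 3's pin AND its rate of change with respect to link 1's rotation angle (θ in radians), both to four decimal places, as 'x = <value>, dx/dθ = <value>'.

geometry: r = 56 mm, L = 273 mm, e = 15 mm
crank pin P = (r cos θ, r sin θ) = (-53.553066, 16.372815)
h = r sin θ − e = 16.372815 − 15 = 1.372815
x = r cos θ + √(L² − h²) = -53.553066 + 272.996548 = 219.443482
dx/dθ = −r sin θ − h·r cos θ/√(L² − h²) (θ in radians; h = 1.372815) = -16.103514

x = 219.4435, dx/dθ = -16.1035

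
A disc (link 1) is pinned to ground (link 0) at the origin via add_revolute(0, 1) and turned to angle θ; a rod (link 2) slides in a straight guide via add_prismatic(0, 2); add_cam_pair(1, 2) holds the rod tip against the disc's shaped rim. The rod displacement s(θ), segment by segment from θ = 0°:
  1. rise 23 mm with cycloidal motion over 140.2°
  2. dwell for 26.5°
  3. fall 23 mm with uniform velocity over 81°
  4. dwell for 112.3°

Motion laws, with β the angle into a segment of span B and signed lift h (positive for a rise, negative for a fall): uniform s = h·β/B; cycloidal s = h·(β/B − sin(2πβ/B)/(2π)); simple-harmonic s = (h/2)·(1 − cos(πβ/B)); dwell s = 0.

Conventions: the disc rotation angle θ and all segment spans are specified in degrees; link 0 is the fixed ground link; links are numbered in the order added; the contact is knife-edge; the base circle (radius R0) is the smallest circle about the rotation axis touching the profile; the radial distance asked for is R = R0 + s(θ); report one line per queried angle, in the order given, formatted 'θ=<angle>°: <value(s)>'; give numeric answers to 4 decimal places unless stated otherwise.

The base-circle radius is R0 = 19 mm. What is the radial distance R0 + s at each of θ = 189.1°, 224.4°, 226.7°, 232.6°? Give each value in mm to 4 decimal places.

segment 1 (0° to 140.2°, cycloidal, h = 23) is passed completely: s = 0.0000 + (23) = 23.0000
segment 2 (140.2° to 166.7°, dwell): s unchanged at 23.0000
θ = 189.1° falls in segment 3 (166.7° to 247.7°, uniform, h = -23): β = 189.1 − 166.7 = 22.4°, B = 81°; Δs = -23·22.4/81 = -6.3605; s = 23.0000 − 6.3605 = 16.6395
θ = 224.4° falls in segment 3 (166.7° to 247.7°, uniform, h = -23): β = 224.4 − 166.7 = 57.7°, B = 81°; Δs = -23·57.7/81 = -16.3840; s = 23.0000 − 16.3840 = 6.6160
θ = 226.7° falls in segment 3 (166.7° to 247.7°, uniform, h = -23): β = 226.7 − 166.7 = 60°, B = 81°; Δs = -23·60/81 = -17.0370; s = 23.0000 − 17.0370 = 5.9630
θ = 232.6° falls in segment 3 (166.7° to 247.7°, uniform, h = -23): β = 232.6 − 166.7 = 65.9°, B = 81°; Δs = -23·65.9/81 = -18.7123; s = 23.0000 − 18.7123 = 4.2877
θ=189.1°: R = R0 + s = 19 + 16.6395 = 35.6395
θ=224.4°: R = R0 + s = 19 + 6.6160 = 25.6160
θ=226.7°: R = R0 + s = 19 + 5.9630 = 24.9630
θ=232.6°: R = R0 + s = 19 + 4.2877 = 23.2877

θ=189.1°: 35.6395
θ=224.4°: 25.6160
θ=226.7°: 24.9630
θ=232.6°: 23.2877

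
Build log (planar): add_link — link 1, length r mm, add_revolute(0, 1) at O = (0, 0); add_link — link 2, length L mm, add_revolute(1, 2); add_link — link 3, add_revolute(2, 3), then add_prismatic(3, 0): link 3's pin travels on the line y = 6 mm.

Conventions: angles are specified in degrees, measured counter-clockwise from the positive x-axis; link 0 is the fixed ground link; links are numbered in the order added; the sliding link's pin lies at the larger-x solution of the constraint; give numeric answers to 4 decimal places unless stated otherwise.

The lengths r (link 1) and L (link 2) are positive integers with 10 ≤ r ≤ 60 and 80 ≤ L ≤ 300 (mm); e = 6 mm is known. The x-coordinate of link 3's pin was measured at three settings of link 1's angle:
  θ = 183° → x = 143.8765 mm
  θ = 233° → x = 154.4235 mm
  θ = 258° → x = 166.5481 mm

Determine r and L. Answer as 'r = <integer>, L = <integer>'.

constraint per measurement: (x − r cos θ)² + (r sin θ − e)² = L²
subtracting the θ₁ and θ₂ equations cancels the r² and L² terms:
r = (x₁² − x₂²) / (2[(x₁cos θ₁ + e sin θ₁) − (x₂cos θ₂ + e sin θ₂)]) = 34.0000 → r = 34
L² = (x₁ − r cos θ₁)² + (r sin θ₁ − e)² = 31683.9942 → L = 178.0000 → L = 178
check at θ₃=258°: x = 166.5481 (printed 166.5481) ✓

r = 34, L = 178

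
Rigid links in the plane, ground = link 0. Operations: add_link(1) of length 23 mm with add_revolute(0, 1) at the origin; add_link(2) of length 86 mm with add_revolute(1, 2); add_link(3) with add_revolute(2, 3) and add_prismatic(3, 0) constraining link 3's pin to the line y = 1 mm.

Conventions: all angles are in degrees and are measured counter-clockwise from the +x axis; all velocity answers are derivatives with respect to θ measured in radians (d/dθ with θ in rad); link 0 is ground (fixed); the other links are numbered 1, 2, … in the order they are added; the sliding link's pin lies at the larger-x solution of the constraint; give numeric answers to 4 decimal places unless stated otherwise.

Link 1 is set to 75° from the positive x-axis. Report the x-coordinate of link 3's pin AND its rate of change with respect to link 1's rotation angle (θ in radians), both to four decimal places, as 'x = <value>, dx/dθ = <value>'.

geometry: r = 23 mm, L = 86 mm, e = 1 mm
crank pin P = (r cos θ, r sin θ) = (5.952838, 22.216294)
h = r sin θ − e = 22.216294 − 1 = 21.216294
x = r cos θ + √(L² − h²) = 5.952838 + 83.341879 = 89.294717
dx/dθ = −r sin θ − h·r cos θ/√(L² − h²) (θ in radians; h = 21.216294) = -23.731705

x = 89.2947, dx/dθ = -23.7317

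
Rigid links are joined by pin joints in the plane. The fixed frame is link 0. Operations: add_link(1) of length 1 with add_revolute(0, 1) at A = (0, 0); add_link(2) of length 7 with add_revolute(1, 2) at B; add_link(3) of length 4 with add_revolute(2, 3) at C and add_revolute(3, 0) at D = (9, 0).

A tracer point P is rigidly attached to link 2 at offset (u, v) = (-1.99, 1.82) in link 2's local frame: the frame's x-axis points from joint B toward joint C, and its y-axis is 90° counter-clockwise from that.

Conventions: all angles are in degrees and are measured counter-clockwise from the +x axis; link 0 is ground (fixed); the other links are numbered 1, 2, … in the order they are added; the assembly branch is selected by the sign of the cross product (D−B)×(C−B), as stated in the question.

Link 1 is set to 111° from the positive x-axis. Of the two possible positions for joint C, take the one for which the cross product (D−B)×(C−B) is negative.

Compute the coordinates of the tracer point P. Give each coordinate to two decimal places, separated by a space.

A=(0,0), D=(9.00,0)
B = A + 1.00·(cos111°, sin111°) = (-0.3584, 0.9336)
|BD| = 9.4048
circle(B,7.00) ∩ circle(D,4.00): a=6.4568, h=2.7036
  candidates: C₊=(6.3349,2.9829) cross=25.427; C₋=(5.7982,-2.3976) cross=-25.427
  branch - wants cross < 0 → take C=(5.7982,-2.3976) (cross=-25.427)
ex = (C−B)/|BC| = (0.8795,-0.4759); ey = (0.4759,0.8795)
P = B + -1.99·ex + 1.82·ey = (-1.2425,3.4813)

-1.24 3.48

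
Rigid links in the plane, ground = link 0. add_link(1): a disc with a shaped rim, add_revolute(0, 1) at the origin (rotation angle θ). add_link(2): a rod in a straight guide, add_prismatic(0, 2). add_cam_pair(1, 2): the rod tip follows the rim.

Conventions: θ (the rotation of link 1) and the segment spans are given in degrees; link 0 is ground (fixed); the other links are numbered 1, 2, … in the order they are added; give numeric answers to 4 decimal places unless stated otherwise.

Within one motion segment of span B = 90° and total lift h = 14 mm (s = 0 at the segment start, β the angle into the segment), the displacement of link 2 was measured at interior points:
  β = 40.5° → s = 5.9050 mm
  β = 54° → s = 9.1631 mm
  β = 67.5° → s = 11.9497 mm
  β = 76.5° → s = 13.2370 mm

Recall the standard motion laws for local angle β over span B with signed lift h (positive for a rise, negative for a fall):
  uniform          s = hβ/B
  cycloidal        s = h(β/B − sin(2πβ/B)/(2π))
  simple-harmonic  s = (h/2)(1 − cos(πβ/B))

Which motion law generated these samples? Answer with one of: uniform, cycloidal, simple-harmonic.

candidates at β/B = r: uniform s = h·r (linear in β); cycloidal s = h·(r − sin(2πr)/(2π)); simple-harmonic s = (h/2)(1 − cos(πr))
β=40.5°: printed 5.9050 | uniform 6.3000, cycloidal 5.6115, simple-harmonic 5.9050
β=54°: printed 9.1631 | uniform 8.4000, cycloidal 9.7097, simple-harmonic 9.1631
β=67.5°: printed 11.9497 | uniform 10.5000, cycloidal 12.7282, simple-harmonic 11.9497
β=76.5°: printed 13.2370 | uniform 11.9000, cycloidal 13.7026, simple-harmonic 13.2370
only one law matches every sample → simple-harmonic

simple-harmonic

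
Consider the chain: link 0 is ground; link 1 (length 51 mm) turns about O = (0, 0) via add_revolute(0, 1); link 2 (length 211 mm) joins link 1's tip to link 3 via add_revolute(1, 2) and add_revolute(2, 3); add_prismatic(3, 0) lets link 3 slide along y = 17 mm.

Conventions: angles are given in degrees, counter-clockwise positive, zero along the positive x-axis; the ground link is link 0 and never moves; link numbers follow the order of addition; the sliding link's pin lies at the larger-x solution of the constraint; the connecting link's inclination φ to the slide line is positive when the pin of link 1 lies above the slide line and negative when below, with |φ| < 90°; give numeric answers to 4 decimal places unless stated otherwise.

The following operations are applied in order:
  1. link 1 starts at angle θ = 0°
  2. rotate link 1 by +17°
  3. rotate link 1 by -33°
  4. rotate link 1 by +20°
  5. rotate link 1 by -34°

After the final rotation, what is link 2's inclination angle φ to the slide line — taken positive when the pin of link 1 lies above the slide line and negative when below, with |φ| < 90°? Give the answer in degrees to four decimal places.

geometry: r = 51 mm, L = 211 mm, e = 17 mm; θ starts at 0°
rotate link 1 by +17°: θ ← 0° +17° = 17°
rotate link 1 by -33°: θ ← 17° -33° = -16°
rotate link 1 by +20°: θ ← -16° +20° = 4°
rotate link 1 by -34°: θ ← 4° -34° = -30°
h = r sin θ − e = -25.500000 − 17 = -42.500000
sin φ = h / L = -42.500000 / 211 = -0.20142180
φ = arcsin(-0.20142180) = -11.620114°

-11.6201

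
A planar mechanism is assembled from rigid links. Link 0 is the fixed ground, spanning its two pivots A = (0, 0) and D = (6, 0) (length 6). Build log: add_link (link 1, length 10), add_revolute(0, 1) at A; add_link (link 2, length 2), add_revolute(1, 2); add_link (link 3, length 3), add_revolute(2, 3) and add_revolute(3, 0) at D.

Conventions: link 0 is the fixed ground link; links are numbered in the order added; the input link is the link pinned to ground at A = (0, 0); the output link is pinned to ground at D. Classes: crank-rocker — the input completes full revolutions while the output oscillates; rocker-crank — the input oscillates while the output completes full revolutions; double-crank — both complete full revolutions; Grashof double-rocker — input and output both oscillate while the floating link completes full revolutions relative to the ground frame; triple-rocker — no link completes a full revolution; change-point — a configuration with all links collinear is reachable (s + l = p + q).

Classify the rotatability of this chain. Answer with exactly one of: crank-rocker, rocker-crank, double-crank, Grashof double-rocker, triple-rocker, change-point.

lengths: ground=6, input=10, coupler=2, output=3
sorted: s=2 (shortest), l=10 (longest), p+q=9
s + l = 12 vs p + q = 9
s + l > p + q → non-Grashof → no link fully rotates → triple-rocker

triple-rocker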